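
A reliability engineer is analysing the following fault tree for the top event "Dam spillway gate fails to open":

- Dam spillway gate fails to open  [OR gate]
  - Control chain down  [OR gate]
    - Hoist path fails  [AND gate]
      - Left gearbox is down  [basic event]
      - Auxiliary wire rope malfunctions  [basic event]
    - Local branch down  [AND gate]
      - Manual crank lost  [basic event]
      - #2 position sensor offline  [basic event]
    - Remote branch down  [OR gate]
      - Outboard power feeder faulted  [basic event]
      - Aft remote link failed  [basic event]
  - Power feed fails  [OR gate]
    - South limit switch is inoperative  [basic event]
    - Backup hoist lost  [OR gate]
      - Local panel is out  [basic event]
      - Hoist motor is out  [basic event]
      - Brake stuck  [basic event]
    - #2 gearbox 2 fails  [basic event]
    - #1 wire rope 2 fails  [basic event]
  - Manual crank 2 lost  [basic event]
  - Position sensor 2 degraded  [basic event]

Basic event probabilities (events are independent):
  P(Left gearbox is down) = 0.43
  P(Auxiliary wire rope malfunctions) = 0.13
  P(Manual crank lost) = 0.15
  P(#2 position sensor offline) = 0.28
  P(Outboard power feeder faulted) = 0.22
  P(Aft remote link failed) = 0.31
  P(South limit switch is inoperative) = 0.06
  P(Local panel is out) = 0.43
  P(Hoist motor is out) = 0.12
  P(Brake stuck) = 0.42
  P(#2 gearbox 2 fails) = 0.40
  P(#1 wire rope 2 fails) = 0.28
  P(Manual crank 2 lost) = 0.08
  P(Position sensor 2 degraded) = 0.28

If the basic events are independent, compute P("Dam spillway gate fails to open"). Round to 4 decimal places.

0.9619

P(Hoist path fails) [AND] = 0.43 × 0.13 = 0.055900
P(Local branch down) [AND] = 0.15 × 0.28 = 0.042000
P(Remote branch down) [OR] = 1 − (1−0.22) × (1−0.31) = 0.461800
P(Control chain down) [OR] = 1 − (1−0.055900) × (1−0.042000) × (1−0.461800) = 0.513226
P(Backup hoist lost) [OR] = 1 − (1−0.43) × (1−0.12) × (1−0.42) = 0.709072
P(Power feed fails) [OR] = 1 − (1−0.06) × (1−0.709072) × (1−0.40) × (1−0.28) = 0.881860
P(Dam spillway gate fails to open) [OR] = 1 − (1−0.513226) × (1−0.881860) × (1−0.08) × (1−0.28) = 0.961907
Rounded to 4 decimal places: P(Dam spillway gate fails to open) ≈ 0.9619.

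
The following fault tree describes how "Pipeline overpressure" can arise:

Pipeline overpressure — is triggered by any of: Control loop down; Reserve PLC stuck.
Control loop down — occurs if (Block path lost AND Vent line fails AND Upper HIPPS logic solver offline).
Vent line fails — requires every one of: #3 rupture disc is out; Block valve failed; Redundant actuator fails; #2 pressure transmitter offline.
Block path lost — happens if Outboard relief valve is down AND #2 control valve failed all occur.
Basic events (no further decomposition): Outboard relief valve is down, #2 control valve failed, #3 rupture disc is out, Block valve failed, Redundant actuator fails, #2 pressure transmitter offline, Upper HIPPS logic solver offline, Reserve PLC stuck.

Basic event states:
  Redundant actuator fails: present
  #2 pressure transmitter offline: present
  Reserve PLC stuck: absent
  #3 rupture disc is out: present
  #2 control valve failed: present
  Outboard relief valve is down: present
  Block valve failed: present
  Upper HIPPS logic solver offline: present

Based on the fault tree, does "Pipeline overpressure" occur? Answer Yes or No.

Block path lost [AND]: Outboard relief valve is down=occurs, #2 control valve failed=occurs → all inputs occur → occurs.
Vent line fails [AND]: #3 rupture disc is out=occurs, Block valve failed=occurs, Redundant actuator fails=occurs, #2 pressure transmitter offline=occurs → all inputs occur → occurs.
Control loop down [AND]: Block path lost=occurs, Vent line fails=occurs, Upper HIPPS logic solver offline=occurs → all inputs occur → occurs.
Pipeline overpressure [OR]: Control loop down=occurs, Reserve PLC stuck=not → at least one input occurs → occurs.

Yes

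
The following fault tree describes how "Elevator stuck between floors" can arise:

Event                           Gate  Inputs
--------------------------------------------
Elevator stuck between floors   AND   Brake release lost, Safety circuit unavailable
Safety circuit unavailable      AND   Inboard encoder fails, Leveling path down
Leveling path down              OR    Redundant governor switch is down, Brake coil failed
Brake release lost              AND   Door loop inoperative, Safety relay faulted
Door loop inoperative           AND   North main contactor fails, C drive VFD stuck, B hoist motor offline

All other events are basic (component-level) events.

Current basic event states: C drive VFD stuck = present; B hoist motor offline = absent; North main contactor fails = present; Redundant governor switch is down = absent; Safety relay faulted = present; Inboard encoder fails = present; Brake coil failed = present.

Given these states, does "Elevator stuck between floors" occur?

No

Door loop inoperative [AND]: North main contactor fails=occurs, C drive VFD stuck=occurs, B hoist motor offline=not → not all inputs occur → does not occur.
Brake release lost [AND]: Door loop inoperative=not, Safety relay faulted=occurs → not all inputs occur → does not occur.
Leveling path down [OR]: Redundant governor switch is down=not, Brake coil failed=occurs → at least one input occurs → occurs.
Safety circuit unavailable [AND]: Inboard encoder fails=occurs, Leveling path down=occurs → all inputs occur → occurs.
Elevator stuck between floors [AND]: Brake release lost=not, Safety circuit unavailable=occurs → not all inputs occur → does not occur.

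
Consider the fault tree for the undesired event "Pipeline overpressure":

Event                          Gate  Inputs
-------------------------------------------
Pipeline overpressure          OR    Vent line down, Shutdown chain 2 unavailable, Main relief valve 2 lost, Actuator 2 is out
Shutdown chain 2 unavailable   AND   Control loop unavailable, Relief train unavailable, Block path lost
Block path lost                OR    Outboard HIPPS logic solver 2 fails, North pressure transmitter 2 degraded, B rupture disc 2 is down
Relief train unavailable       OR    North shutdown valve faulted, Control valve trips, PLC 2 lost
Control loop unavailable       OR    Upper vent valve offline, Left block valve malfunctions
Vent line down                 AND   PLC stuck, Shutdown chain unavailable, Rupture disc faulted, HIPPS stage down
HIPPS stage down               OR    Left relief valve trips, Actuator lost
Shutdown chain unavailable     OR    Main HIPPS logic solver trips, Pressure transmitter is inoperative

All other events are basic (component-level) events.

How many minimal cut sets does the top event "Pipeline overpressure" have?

Shutdown chain unavailable [OR]: union of children's cut sets → 2 cut set(s).
HIPPS stage down [OR]: union of children's cut sets → 2 cut set(s).
Vent line down [AND]: one cut set from each child combined → 1 × 2 × 1 × 2 = 4 cut set(s).
Control loop unavailable [OR]: union of children's cut sets → 2 cut set(s).
Relief train unavailable [OR]: union of children's cut sets → 3 cut set(s).
Block path lost [OR]: union of children's cut sets → 3 cut set(s).
Shutdown chain 2 unavailable [AND]: one cut set from each child combined → 2 × 3 × 3 = 18 cut set(s).
Pipeline overpressure [OR]: union of children's cut sets → 24 cut set(s).

24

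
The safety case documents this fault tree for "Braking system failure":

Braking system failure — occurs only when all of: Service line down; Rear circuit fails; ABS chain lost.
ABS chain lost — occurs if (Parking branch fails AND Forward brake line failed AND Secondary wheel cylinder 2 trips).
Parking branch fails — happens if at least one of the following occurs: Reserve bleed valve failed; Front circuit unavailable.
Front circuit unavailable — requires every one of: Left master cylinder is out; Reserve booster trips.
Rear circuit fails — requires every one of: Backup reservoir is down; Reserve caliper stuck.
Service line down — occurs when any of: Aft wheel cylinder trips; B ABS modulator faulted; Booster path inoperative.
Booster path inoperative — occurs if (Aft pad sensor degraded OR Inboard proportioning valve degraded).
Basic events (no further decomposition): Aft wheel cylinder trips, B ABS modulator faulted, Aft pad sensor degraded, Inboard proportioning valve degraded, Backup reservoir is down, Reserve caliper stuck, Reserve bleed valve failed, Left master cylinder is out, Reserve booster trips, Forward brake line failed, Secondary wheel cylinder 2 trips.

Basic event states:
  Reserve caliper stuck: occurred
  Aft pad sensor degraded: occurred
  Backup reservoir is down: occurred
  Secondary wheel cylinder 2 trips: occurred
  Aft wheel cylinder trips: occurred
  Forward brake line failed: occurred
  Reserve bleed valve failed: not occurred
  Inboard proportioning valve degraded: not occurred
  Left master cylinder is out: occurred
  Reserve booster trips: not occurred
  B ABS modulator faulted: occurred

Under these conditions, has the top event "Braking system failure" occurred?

Booster path inoperative [OR]: Aft pad sensor degraded=occurs, Inboard proportioning valve degraded=not → at least one input occurs → occurs.
Service line down [OR]: Aft wheel cylinder trips=occurs, B ABS modulator faulted=occurs, Booster path inoperative=occurs → at least one input occurs → occurs.
Rear circuit fails [AND]: Backup reservoir is down=occurs, Reserve caliper stuck=occurs → all inputs occur → occurs.
Front circuit unavailable [AND]: Left master cylinder is out=occurs, Reserve booster trips=not → not all inputs occur → does not occur.
Parking branch fails [OR]: Reserve bleed valve failed=not, Front circuit unavailable=not → no input occurs → does not occur.
ABS chain lost [AND]: Parking branch fails=not, Forward brake line failed=occurs, Secondary wheel cylinder 2 trips=occurs → not all inputs occur → does not occur.
Braking system failure [AND]: Service line down=occurs, Rear circuit fails=occurs, ABS chain lost=not → not all inputs occur → does not occur.

No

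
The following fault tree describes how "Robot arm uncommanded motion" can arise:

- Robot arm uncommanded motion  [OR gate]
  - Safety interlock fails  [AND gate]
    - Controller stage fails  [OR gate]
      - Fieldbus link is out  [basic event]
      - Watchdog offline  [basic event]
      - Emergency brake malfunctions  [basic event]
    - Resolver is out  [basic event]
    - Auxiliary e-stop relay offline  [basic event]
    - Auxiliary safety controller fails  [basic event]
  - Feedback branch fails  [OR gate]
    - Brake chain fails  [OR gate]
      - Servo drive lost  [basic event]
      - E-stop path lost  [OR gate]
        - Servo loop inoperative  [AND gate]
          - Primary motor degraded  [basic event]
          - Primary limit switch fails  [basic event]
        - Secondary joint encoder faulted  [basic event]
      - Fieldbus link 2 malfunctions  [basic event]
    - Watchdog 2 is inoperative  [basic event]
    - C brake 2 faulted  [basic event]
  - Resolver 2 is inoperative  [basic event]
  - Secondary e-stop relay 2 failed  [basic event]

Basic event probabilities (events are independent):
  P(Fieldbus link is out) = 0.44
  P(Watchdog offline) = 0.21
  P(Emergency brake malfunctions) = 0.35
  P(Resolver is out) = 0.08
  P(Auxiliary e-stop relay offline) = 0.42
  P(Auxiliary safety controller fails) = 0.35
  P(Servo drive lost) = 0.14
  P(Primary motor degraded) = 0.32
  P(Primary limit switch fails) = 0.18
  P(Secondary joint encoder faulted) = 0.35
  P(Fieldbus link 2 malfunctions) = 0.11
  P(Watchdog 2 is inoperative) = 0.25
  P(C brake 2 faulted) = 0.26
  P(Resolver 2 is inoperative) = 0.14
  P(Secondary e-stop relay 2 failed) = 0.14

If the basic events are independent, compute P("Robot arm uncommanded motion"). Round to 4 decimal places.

P(Controller stage fails) [OR] = 1 − (1−0.44) × (1−0.21) × (1−0.35) = 0.712440
P(Safety interlock fails) [AND] = 0.712440 × 0.08 × 0.42 × 0.35 = 0.008378
P(Servo loop inoperative) [AND] = 0.32 × 0.18 = 0.057600
P(E-stop path lost) [OR] = 1 − (1−0.057600) × (1−0.35) = 0.387440
P(Brake chain fails) [OR] = 1 − (1−0.14) × (1−0.387440) × (1−0.11) = 0.531147
P(Feedback branch fails) [OR] = 1 − (1−0.531147) × (1−0.25) × (1−0.26) = 0.739787
P(Robot arm uncommanded motion) [OR] = 1 − (1−0.008378) × (1−0.739787) × (1−0.14) × (1−0.14) = 0.809159
Rounded to 4 decimal places: P(Robot arm uncommanded motion) ≈ 0.8092.

0.8092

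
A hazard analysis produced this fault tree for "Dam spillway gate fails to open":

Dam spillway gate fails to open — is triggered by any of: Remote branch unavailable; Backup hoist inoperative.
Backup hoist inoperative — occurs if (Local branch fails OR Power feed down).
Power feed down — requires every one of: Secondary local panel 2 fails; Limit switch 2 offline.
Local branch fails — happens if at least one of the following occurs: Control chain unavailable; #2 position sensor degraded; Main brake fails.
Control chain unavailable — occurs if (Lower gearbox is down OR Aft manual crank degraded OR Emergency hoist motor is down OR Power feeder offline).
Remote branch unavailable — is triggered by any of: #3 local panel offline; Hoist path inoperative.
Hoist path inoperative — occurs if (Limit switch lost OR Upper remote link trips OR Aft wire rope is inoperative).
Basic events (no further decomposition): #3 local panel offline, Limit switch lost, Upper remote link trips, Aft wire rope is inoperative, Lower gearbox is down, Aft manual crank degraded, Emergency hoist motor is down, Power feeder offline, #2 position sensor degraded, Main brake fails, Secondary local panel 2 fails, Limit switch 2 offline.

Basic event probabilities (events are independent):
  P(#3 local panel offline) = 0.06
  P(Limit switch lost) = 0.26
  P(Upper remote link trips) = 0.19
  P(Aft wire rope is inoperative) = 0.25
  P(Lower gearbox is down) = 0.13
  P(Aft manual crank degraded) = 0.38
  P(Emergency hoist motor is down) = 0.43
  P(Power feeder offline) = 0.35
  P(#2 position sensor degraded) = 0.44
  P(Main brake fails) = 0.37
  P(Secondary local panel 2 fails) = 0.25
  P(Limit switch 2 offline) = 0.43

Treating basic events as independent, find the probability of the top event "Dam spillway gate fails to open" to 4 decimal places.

0.9734

P(Hoist path inoperative) [OR] = 1 − (1−0.26) × (1−0.19) × (1−0.25) = 0.550450
P(Remote branch unavailable) [OR] = 1 − (1−0.06) × (1−0.550450) = 0.577423
P(Control chain unavailable) [OR] = 1 − (1−0.13) × (1−0.38) × (1−0.43) × (1−0.35) = 0.800152
P(Local branch fails) [OR] = 1 − (1−0.800152) × (1−0.44) × (1−0.37) = 0.929494
P(Power feed down) [AND] = 0.25 × 0.43 = 0.107500
P(Backup hoist inoperative) [OR] = 1 − (1−0.929494) × (1−0.107500) = 0.937073
P(Dam spillway gate fails to open) [OR] = 1 − (1−0.577423) × (1−0.937073) = 0.973408
Rounded to 4 decimal places: P(Dam spillway gate fails to open) ≈ 0.9734.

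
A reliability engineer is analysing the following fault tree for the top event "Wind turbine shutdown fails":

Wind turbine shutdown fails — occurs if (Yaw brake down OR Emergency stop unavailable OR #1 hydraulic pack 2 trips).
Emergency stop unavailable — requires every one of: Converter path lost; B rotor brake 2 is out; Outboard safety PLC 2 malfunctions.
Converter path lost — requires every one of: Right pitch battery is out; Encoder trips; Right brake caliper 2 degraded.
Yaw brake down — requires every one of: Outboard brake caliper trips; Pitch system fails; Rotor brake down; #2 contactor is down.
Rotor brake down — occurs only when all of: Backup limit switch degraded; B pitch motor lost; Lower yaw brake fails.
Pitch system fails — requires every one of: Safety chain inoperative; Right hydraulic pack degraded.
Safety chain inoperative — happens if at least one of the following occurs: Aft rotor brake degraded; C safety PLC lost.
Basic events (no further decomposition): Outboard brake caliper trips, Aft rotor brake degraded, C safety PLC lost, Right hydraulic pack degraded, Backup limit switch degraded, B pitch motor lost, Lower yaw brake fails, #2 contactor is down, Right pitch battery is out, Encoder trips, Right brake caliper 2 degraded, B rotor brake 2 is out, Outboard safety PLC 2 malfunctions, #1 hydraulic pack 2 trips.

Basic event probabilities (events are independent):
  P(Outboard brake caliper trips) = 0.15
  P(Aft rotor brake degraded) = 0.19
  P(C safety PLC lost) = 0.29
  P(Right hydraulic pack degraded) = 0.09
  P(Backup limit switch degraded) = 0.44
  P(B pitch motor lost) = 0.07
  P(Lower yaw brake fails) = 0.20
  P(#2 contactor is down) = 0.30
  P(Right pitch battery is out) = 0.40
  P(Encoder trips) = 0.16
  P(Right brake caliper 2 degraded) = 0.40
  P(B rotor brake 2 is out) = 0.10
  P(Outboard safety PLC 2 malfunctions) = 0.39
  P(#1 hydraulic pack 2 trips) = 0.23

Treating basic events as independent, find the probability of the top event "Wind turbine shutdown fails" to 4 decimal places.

P(Safety chain inoperative) [OR] = 1 − (1−0.19) × (1−0.29) = 0.424900
P(Pitch system fails) [AND] = 0.424900 × 0.09 = 0.038241
P(Rotor brake down) [AND] = 0.44 × 0.07 × 0.20 = 0.006160
P(Yaw brake down) [AND] = 0.15 × 0.038241 × 0.006160 × 0.30 = 0.000011
P(Converter path lost) [AND] = 0.40 × 0.16 × 0.40 = 0.025600
P(Emergency stop unavailable) [AND] = 0.025600 × 0.10 × 0.39 = 0.000998
P(Wind turbine shutdown fails) [OR] = 1 − (1−0.000011) × (1−0.000998) × (1−0.23) = 0.230777
Rounded to 4 decimal places: P(Wind turbine shutdown fails) ≈ 0.2308.

0.2308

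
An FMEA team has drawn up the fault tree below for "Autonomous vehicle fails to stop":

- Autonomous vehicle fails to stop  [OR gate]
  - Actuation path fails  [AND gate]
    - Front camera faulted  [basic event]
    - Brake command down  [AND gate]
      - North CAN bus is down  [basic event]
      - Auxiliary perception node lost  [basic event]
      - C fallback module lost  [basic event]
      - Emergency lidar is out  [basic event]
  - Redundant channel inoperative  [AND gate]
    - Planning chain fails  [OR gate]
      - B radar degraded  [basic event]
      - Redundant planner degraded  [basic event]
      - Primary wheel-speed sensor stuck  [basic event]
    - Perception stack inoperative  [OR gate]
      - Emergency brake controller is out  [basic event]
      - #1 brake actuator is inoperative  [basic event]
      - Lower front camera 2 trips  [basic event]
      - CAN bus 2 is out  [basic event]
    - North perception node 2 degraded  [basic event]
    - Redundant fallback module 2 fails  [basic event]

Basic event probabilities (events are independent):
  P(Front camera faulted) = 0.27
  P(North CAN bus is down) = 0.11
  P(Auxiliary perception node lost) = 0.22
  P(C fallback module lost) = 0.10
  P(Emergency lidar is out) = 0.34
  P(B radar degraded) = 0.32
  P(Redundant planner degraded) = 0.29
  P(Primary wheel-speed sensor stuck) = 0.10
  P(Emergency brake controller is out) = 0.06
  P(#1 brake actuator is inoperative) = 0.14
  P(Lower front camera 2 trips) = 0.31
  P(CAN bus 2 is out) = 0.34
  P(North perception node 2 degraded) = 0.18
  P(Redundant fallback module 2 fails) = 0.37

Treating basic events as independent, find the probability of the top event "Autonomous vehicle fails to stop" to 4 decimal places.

P(Brake command down) [AND] = 0.11 × 0.22 × 0.10 × 0.34 = 0.000823
P(Actuation path fails) [AND] = 0.27 × 0.000823 = 0.000222
P(Planning chain fails) [OR] = 1 − (1−0.32) × (1−0.29) × (1−0.10) = 0.565480
P(Perception stack inoperative) [OR] = 1 − (1−0.06) × (1−0.14) × (1−0.31) × (1−0.34) = 0.631855
P(Redundant channel inoperative) [AND] = 0.565480 × 0.631855 × 0.18 × 0.37 = 0.023796
P(Autonomous vehicle fails to stop) [OR] = 1 − (1−0.000222) × (1−0.023796) = 0.024013
Rounded to 4 decimal places: P(Autonomous vehicle fails to stop) ≈ 0.0240.

0.0240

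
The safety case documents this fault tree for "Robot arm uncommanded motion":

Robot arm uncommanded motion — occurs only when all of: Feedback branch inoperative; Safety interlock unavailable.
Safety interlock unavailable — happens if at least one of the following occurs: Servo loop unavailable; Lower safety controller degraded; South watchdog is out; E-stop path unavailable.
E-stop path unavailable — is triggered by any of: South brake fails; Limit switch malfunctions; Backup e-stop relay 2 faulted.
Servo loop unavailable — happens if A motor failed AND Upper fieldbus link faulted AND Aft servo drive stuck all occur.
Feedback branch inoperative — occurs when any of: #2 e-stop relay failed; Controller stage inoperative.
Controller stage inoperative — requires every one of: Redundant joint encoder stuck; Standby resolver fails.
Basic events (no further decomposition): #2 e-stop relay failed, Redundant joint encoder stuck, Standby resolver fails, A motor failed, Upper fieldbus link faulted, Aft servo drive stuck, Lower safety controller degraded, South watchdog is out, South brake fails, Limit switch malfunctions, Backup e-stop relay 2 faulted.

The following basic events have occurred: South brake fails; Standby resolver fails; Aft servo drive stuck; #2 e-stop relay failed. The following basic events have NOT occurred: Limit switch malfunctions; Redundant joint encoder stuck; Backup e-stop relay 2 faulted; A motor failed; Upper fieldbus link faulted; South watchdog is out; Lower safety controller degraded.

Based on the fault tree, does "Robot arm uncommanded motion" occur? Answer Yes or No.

Controller stage inoperative [AND]: Redundant joint encoder stuck=not, Standby resolver fails=occurs → not all inputs occur → does not occur.
Feedback branch inoperative [OR]: #2 e-stop relay failed=occurs, Controller stage inoperative=not → at least one input occurs → occurs.
Servo loop unavailable [AND]: A motor failed=not, Upper fieldbus link faulted=not, Aft servo drive stuck=occurs → not all inputs occur → does not occur.
E-stop path unavailable [OR]: South brake fails=occurs, Limit switch malfunctions=not, Backup e-stop relay 2 faulted=not → at least one input occurs → occurs.
Safety interlock unavailable [OR]: Servo loop unavailable=not, Lower safety controller degraded=not, South watchdog is out=not, E-stop path unavailable=occurs → at least one input occurs → occurs.
Robot arm uncommanded motion [AND]: Feedback branch inoperative=occurs, Safety interlock unavailable=occurs → all inputs occur → occurs.

Yes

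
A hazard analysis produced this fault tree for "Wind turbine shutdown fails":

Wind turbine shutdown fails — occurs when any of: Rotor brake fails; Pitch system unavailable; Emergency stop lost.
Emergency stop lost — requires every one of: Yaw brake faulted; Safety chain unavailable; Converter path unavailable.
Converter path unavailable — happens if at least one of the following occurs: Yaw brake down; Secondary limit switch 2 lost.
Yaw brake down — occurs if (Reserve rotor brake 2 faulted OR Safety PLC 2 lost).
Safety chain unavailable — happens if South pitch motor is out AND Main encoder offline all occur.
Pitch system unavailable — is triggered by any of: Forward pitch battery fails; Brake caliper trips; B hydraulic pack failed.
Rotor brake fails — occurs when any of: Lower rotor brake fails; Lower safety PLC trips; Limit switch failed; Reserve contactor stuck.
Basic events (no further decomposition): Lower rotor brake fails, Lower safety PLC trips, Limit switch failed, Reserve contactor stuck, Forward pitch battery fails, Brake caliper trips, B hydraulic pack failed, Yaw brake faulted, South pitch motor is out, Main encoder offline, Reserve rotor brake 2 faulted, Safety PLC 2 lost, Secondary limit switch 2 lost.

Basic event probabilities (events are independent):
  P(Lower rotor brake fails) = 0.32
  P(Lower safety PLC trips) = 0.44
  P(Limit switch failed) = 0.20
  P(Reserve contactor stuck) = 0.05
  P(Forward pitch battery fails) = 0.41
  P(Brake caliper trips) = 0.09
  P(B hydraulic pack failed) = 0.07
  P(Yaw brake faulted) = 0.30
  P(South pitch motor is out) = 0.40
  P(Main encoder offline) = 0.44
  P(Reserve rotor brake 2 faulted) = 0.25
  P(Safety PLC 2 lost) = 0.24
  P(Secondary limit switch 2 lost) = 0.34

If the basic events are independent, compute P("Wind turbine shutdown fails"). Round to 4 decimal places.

0.8603

P(Rotor brake fails) [OR] = 1 − (1−0.32) × (1−0.44) × (1−0.20) × (1−0.05) = 0.710592
P(Pitch system unavailable) [OR] = 1 − (1−0.41) × (1−0.09) × (1−0.07) = 0.500683
P(Safety chain unavailable) [AND] = 0.40 × 0.44 = 0.176000
P(Yaw brake down) [OR] = 1 − (1−0.25) × (1−0.24) = 0.430000
P(Converter path unavailable) [OR] = 1 − (1−0.430000) × (1−0.34) = 0.623800
P(Emergency stop lost) [AND] = 0.30 × 0.176000 × 0.623800 = 0.032937
P(Wind turbine shutdown fails) [OR] = 1 − (1−0.710592) × (1−0.500683) × (1−0.032937) = 0.860253
Rounded to 4 decimal places: P(Wind turbine shutdown fails) ≈ 0.8603.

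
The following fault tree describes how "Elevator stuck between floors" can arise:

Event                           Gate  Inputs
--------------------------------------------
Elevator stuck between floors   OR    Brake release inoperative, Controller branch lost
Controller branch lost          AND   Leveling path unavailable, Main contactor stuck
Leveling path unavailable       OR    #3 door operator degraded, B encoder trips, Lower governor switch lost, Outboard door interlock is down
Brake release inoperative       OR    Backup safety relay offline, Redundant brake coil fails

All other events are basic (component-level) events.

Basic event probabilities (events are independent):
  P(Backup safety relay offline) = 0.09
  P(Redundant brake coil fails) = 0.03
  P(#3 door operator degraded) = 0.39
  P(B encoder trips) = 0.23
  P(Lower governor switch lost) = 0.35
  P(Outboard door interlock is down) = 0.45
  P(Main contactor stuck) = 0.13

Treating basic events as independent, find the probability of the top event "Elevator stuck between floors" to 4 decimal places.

0.2128

P(Brake release inoperative) [OR] = 1 − (1−0.09) × (1−0.03) = 0.117300
P(Leveling path unavailable) [OR] = 1 − (1−0.39) × (1−0.23) × (1−0.35) × (1−0.45) = 0.832082
P(Controller branch lost) [AND] = 0.832082 × 0.13 = 0.108171
P(Elevator stuck between floors) [OR] = 1 − (1−0.117300) × (1−0.108171) = 0.212783
Rounded to 4 decimal places: P(Elevator stuck between floors) ≈ 0.2128.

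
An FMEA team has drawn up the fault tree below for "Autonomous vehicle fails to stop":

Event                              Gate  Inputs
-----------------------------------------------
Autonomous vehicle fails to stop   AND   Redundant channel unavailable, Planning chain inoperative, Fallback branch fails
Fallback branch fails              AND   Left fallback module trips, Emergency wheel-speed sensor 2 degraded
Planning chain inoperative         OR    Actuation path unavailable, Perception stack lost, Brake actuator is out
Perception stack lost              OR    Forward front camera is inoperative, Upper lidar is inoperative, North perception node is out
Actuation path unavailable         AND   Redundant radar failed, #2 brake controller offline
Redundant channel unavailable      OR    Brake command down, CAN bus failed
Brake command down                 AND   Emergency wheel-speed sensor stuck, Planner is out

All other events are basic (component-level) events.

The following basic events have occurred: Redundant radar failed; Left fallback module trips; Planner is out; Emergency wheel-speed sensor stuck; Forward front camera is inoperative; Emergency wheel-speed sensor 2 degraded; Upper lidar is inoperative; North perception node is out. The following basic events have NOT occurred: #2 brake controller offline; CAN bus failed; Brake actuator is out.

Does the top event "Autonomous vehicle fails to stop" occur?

Yes

Brake command down [AND]: Emergency wheel-speed sensor stuck=occurs, Planner is out=occurs → all inputs occur → occurs.
Redundant channel unavailable [OR]: Brake command down=occurs, CAN bus failed=not → at least one input occurs → occurs.
Actuation path unavailable [AND]: Redundant radar failed=occurs, #2 brake controller offline=not → not all inputs occur → does not occur.
Perception stack lost [OR]: Forward front camera is inoperative=occurs, Upper lidar is inoperative=occurs, North perception node is out=occurs → at least one input occurs → occurs.
Planning chain inoperative [OR]: Actuation path unavailable=not, Perception stack lost=occurs, Brake actuator is out=not → at least one input occurs → occurs.
Fallback branch fails [AND]: Left fallback module trips=occurs, Emergency wheel-speed sensor 2 degraded=occurs → all inputs occur → occurs.
Autonomous vehicle fails to stop [AND]: Redundant channel unavailable=occurs, Planning chain inoperative=occurs, Fallback branch fails=occurs → all inputs occur → occurs.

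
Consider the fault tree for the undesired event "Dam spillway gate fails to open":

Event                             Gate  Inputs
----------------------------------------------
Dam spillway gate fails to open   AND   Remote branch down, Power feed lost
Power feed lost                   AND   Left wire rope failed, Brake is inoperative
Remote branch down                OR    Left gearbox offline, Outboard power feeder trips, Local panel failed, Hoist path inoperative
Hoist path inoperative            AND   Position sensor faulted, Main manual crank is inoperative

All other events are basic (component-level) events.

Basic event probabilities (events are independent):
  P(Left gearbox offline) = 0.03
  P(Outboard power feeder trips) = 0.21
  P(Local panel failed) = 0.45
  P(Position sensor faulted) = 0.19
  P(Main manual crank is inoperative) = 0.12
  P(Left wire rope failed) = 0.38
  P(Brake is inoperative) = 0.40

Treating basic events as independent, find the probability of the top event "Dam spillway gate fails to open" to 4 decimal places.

0.0894

P(Hoist path inoperative) [AND] = 0.19 × 0.12 = 0.022800
P(Remote branch down) [OR] = 1 − (1−0.03) × (1−0.21) × (1−0.45) × (1−0.022800) = 0.588144
P(Power feed lost) [AND] = 0.38 × 0.40 = 0.152000
P(Dam spillway gate fails to open) [AND] = 0.588144 × 0.152000 = 0.089398
Rounded to 4 decimal places: P(Dam spillway gate fails to open) ≈ 0.0894.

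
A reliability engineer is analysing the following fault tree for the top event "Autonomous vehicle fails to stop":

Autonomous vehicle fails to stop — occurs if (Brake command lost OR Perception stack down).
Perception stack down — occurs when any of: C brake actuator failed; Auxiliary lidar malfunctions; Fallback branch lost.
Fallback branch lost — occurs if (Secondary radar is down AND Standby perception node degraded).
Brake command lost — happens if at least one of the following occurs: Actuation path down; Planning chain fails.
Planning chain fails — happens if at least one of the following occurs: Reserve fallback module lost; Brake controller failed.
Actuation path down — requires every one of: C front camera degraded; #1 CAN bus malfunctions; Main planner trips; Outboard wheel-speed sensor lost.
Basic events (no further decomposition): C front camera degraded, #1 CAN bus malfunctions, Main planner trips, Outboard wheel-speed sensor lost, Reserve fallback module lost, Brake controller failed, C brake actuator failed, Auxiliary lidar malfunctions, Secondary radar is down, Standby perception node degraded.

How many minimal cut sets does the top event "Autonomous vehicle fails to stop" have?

Actuation path down [AND]: one cut set from each child combined → 1 × 1 × 1 × 1 = 1 cut set(s).
Planning chain fails [OR]: union of children's cut sets → 2 cut set(s).
Brake command lost [OR]: union of children's cut sets → 3 cut set(s).
Fallback branch lost [AND]: one cut set from each child combined → 1 × 1 = 1 cut set(s).
Perception stack down [OR]: union of children's cut sets → 3 cut set(s).
Autonomous vehicle fails to stop [OR]: union of children's cut sets → 6 cut set(s).
Minimal cut sets: {#1 CAN bus malfunctions, C front camera degraded, Main planner trips, Outboard wheel-speed sensor lost}; {Reserve fallback module lost}; {Brake controller failed}; {C brake actuator failed}; {Auxiliary lidar malfunctions}; {Secondary radar is down, Standby perception node degraded}.

6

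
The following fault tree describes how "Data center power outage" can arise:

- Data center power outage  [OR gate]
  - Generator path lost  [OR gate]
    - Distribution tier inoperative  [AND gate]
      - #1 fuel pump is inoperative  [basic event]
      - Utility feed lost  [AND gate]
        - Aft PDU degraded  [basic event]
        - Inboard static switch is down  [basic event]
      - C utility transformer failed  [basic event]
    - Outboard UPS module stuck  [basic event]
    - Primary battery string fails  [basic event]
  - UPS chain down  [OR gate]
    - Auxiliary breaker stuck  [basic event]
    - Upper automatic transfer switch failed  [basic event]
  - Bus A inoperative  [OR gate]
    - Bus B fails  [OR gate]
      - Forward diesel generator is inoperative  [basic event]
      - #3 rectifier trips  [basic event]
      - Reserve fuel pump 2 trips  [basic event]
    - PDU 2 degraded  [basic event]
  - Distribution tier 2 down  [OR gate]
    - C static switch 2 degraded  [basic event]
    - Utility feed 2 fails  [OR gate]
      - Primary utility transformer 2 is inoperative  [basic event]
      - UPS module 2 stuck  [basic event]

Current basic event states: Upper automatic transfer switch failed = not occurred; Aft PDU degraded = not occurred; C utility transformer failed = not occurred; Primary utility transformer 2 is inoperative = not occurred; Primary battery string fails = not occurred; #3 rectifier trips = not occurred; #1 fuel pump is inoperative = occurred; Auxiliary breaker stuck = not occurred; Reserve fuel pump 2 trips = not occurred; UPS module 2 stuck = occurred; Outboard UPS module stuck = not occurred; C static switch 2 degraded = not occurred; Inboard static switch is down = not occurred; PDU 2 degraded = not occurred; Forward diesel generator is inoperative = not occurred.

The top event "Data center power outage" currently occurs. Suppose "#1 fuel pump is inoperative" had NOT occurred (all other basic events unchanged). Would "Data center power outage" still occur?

Counterfactual: set "#1 fuel pump is inoperative" to not occurred.
Utility feed lost [AND]: Aft PDU degraded=not, Inboard static switch is down=not → not all inputs occur → does not occur.
Distribution tier inoperative [AND]: #1 fuel pump is inoperative=not, Utility feed lost=not, C utility transformer failed=not → not all inputs occur → does not occur.
Generator path lost [OR]: Distribution tier inoperative=not, Outboard UPS module stuck=not, Primary battery string fails=not → no input occurs → does not occur.
UPS chain down [OR]: Auxiliary breaker stuck=not, Upper automatic transfer switch failed=not → no input occurs → does not occur.
Bus B fails [OR]: Forward diesel generator is inoperative=not, #3 rectifier trips=not, Reserve fuel pump 2 trips=not → no input occurs → does not occur.
Bus A inoperative [OR]: Bus B fails=not, PDU 2 degraded=not → no input occurs → does not occur.
Utility feed 2 fails [OR]: Primary utility transformer 2 is inoperative=not, UPS module 2 stuck=occurs → at least one input occurs → occurs.
Distribution tier 2 down [OR]: C static switch 2 degraded=not, Utility feed 2 fails=occurs → at least one input occurs → occurs.
Data center power outage [OR]: Generator path lost=not, UPS chain down=not, Bus A inoperative=not, Distribution tier 2 down=occurs → at least one input occurs → occurs.

Yes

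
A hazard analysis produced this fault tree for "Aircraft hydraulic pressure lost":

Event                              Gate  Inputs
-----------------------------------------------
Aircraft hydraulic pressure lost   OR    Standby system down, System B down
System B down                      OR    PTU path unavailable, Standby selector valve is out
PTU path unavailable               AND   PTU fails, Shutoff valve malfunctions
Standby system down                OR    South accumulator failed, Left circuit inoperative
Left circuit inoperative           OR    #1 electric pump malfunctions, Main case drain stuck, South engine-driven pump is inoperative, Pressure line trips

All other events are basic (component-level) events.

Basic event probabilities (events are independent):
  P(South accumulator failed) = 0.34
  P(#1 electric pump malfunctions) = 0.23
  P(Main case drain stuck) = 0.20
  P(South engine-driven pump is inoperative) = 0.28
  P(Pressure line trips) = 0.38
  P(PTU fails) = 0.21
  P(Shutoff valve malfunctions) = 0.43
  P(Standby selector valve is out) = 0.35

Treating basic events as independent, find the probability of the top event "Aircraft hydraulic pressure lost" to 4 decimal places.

0.8927

P(Left circuit inoperative) [OR] = 1 − (1−0.23) × (1−0.20) × (1−0.28) × (1−0.38) = 0.725018
P(Standby system down) [OR] = 1 − (1−0.34) × (1−0.725018) = 0.818512
P(PTU path unavailable) [AND] = 0.21 × 0.43 = 0.090300
P(System B down) [OR] = 1 − (1−0.090300) × (1−0.35) = 0.408695
P(Aircraft hydraulic pressure lost) [OR] = 1 − (1−0.818512) × (1−0.408695) = 0.892685
Rounded to 4 decimal places: P(Aircraft hydraulic pressure lost) ≈ 0.8927.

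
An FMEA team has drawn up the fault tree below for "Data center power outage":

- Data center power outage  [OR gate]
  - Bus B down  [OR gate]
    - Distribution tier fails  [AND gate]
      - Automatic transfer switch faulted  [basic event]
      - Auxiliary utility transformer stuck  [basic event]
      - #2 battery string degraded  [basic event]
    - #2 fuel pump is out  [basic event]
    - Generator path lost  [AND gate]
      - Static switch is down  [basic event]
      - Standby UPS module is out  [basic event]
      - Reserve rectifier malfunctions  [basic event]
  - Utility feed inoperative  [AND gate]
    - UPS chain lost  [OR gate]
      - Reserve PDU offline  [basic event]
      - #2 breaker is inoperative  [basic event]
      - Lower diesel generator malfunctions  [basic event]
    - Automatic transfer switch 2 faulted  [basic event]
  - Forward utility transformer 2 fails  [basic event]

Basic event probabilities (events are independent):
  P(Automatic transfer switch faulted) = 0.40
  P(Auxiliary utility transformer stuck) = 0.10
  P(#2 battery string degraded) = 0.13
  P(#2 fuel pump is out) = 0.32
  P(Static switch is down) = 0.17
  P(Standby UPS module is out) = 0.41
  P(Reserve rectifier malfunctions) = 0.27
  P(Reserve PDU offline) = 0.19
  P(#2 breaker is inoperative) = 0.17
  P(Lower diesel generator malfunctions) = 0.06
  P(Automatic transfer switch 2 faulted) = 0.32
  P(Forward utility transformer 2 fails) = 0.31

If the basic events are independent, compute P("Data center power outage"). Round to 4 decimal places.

0.5960

P(Distribution tier fails) [AND] = 0.40 × 0.10 × 0.13 = 0.005200
P(Generator path lost) [AND] = 0.17 × 0.41 × 0.27 = 0.018819
P(Bus B down) [OR] = 1 − (1−0.005200) × (1−0.32) × (1−0.018819) = 0.336266
P(UPS chain lost) [OR] = 1 − (1−0.19) × (1−0.17) × (1−0.06) = 0.368038
P(Utility feed inoperative) [AND] = 0.368038 × 0.32 = 0.117772
P(Data center power outage) [OR] = 1 − (1−0.336266) × (1−0.117772) × (1−0.31) = 0.595960
Rounded to 4 decimal places: P(Data center power outage) ≈ 0.5960.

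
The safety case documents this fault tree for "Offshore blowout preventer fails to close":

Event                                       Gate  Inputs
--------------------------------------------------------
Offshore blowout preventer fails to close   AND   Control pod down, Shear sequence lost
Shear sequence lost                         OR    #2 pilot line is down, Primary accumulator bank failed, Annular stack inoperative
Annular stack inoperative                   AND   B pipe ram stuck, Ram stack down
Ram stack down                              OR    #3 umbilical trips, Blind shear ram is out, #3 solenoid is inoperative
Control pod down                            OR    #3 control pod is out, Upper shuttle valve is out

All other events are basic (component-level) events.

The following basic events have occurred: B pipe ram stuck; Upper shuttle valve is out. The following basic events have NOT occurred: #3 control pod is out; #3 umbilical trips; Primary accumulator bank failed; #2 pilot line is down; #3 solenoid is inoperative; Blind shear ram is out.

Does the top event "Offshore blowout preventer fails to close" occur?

Control pod down [OR]: #3 control pod is out=not, Upper shuttle valve is out=occurs → at least one input occurs → occurs.
Ram stack down [OR]: #3 umbilical trips=not, Blind shear ram is out=not, #3 solenoid is inoperative=not → no input occurs → does not occur.
Annular stack inoperative [AND]: B pipe ram stuck=occurs, Ram stack down=not → not all inputs occur → does not occur.
Shear sequence lost [OR]: #2 pilot line is down=not, Primary accumulator bank failed=not, Annular stack inoperative=not → no input occurs → does not occur.
Offshore blowout preventer fails to close [AND]: Control pod down=occurs, Shear sequence lost=not → not all inputs occur → does not occur.

No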